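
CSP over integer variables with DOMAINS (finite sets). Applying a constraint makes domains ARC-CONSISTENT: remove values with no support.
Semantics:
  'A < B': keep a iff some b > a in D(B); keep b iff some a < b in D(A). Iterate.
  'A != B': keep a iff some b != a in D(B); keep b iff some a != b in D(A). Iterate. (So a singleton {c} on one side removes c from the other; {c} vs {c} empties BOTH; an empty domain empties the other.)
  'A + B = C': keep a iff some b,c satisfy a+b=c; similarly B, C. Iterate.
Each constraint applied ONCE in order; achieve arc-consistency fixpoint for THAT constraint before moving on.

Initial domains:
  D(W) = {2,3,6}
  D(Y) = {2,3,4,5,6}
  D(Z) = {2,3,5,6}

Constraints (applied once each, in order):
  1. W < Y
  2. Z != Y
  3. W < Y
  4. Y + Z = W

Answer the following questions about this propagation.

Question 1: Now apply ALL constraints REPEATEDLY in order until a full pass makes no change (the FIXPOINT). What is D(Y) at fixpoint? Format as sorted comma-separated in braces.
Answer: {}

Derivation:
pass 0 (initial): D(Y)={2,3,4,5,6}
pass 1: W {2,3,6}->{}; Y {2,3,4,5,6}->{}; Z {2,3,5,6}->{}
pass 2: no change
Fixpoint after 2 passes: D(Y) = {}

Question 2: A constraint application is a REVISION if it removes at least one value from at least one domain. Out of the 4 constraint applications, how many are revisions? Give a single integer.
Constraint 1 (W < Y) on D(W)={2,3,6} D(Y)={2,3,4,5,6}: W {2,3,6}->{2,3}; Y {2,3,4,5,6}->{3,4,5,6} => REVISION
Constraint 2 (Z != Y) on D(Z)={2,3,5,6} D(Y)={3,4,5,6}: no change => not a revision
Constraint 3 (W < Y) on D(W)={2,3} D(Y)={3,4,5,6}: no change => not a revision
Constraint 4 (Y + Z = W) on D(Y)={3,4,5,6} D(Z)={2,3,5,6} D(W)={2,3}: Y {3,4,5,6}->{}; Z {2,3,5,6}->{}; W {2,3}->{} => REVISION
Total revisions = 2

Answer: 2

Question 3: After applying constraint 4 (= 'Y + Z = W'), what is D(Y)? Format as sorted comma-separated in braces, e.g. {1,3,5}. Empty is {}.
Constraint 1 (W < Y) on D(W)={2,3,6} D(Y)={2,3,4,5,6}: W {2,3,6}->{2,3}; Y {2,3,4,5,6}->{3,4,5,6}
Constraint 2 (Z != Y) on D(Z)={2,3,5,6} D(Y)={3,4,5,6}: no change
Constraint 3 (W < Y) on D(W)={2,3} D(Y)={3,4,5,6}: no change
Constraint 4 (Y + Z = W) on D(Y)={3,4,5,6} D(Z)={2,3,5,6} D(W)={2,3}: Y {3,4,5,6}->{}; Z {2,3,5,6}->{}; W {2,3}->{}
So after constraint 4: D(Y) = {}

Answer: {}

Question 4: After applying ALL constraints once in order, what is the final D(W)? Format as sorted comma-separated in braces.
Answer: {}

Derivation:
Constraint 1 (W < Y) on D(W)={2,3,6} D(Y)={2,3,4,5,6}: W {2,3,6}->{2,3}; Y {2,3,4,5,6}->{3,4,5,6}
Constraint 2 (Z != Y) on D(Z)={2,3,5,6} D(Y)={3,4,5,6}: no change
Constraint 3 (W < Y) on D(W)={2,3} D(Y)={3,4,5,6}: no change
Constraint 4 (Y + Z = W) on D(Y)={3,4,5,6} D(Z)={2,3,5,6} D(W)={2,3}: Y {3,4,5,6}->{}; Z {2,3,5,6}->{}; W {2,3}->{}
So after all 4 constraints: D(W) = {}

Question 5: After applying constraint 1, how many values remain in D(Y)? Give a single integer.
Answer: 4

Derivation:
Constraint 1 (W < Y) on D(W)={2,3,6} D(Y)={2,3,4,5,6}: W {2,3,6}->{2,3}; Y {2,3,4,5,6}->{3,4,5,6}
So after constraint 1: D(Y)={3,4,5,6}, size = 4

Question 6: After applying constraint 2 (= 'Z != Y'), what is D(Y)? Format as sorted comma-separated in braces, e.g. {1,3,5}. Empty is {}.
Answer: {3,4,5,6}

Derivation:
Constraint 1 (W < Y) on D(W)={2,3,6} D(Y)={2,3,4,5,6}: W {2,3,6}->{2,3}; Y {2,3,4,5,6}->{3,4,5,6}
Constraint 2 (Z != Y) on D(Z)={2,3,5,6} D(Y)={3,4,5,6}: no change
So after constraint 2: D(Y) = {3,4,5,6}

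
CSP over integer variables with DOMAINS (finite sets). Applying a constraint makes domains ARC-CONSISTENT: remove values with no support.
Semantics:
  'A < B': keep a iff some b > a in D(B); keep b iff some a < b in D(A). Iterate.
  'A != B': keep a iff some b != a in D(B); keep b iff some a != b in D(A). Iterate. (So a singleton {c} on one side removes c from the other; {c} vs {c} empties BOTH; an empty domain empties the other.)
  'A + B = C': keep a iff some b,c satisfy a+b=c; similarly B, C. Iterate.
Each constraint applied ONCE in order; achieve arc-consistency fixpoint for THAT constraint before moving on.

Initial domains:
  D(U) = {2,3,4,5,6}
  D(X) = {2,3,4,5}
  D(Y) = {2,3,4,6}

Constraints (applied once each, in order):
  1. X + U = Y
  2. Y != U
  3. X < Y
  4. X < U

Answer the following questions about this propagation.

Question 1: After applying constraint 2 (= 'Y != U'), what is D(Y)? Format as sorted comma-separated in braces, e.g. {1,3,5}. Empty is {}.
Answer: {4,6}

Derivation:
Constraint 1 (X + U = Y) on D(X)={2,3,4,5} D(U)={2,3,4,5,6} D(Y)={2,3,4,6}: X {2,3,4,5}->{2,3,4}; U {2,3,4,5,6}->{2,3,4}; Y {2,3,4,6}->{4,6}
Constraint 2 (Y != U) on D(Y)={4,6} D(U)={2,3,4}: no change
So after constraint 2: D(Y) = {4,6}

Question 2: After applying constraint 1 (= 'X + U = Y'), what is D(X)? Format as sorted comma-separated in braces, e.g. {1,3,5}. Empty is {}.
Constraint 1 (X + U = Y) on D(X)={2,3,4,5} D(U)={2,3,4,5,6} D(Y)={2,3,4,6}: X {2,3,4,5}->{2,3,4}; U {2,3,4,5,6}->{2,3,4}; Y {2,3,4,6}->{4,6}
So after constraint 1: D(X) = {2,3,4}

Answer: {2,3,4}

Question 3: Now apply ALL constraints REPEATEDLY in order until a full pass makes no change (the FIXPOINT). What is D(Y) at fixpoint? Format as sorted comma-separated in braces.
Answer: {6}

Derivation:
pass 0 (initial): D(Y)={2,3,4,6}
pass 1: U {2,3,4,5,6}->{3,4}; X {2,3,4,5}->{2,3}; Y {2,3,4,6}->{4,6}
pass 2: Y {4,6}->{6}
pass 3: no change
Fixpoint after 3 passes: D(Y) = {6}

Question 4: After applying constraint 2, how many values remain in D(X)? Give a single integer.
Constraint 1 (X + U = Y) on D(X)={2,3,4,5} D(U)={2,3,4,5,6} D(Y)={2,3,4,6}: X {2,3,4,5}->{2,3,4}; U {2,3,4,5,6}->{2,3,4}; Y {2,3,4,6}->{4,6}
Constraint 2 (Y != U) on D(Y)={4,6} D(U)={2,3,4}: no change
So after constraint 2: D(X)={2,3,4}, size = 3

Answer: 3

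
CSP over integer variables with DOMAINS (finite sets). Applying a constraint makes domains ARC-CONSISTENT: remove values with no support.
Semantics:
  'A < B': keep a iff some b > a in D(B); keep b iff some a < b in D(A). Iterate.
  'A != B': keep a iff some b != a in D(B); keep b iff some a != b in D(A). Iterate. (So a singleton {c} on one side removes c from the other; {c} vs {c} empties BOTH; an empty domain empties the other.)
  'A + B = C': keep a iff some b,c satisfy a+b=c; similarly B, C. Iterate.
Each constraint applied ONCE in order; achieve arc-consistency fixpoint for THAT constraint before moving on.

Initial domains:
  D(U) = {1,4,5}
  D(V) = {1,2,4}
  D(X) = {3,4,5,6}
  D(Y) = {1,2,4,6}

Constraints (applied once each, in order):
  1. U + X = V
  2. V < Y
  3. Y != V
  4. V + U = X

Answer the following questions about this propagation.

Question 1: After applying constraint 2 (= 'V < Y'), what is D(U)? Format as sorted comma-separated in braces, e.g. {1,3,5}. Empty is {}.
Constraint 1 (U + X = V) on D(U)={1,4,5} D(X)={3,4,5,6} D(V)={1,2,4}: U {1,4,5}->{1}; X {3,4,5,6}->{3}; V {1,2,4}->{4}
Constraint 2 (V < Y) on D(V)={4} D(Y)={1,2,4,6}: Y {1,2,4,6}->{6}
So after constraint 2: D(U) = {1}

Answer: {1}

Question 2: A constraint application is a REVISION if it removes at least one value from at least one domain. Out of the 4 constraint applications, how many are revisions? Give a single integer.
Answer: 3

Derivation:
Constraint 1 (U + X = V) on D(U)={1,4,5} D(X)={3,4,5,6} D(V)={1,2,4}: U {1,4,5}->{1}; X {3,4,5,6}->{3}; V {1,2,4}->{4} => REVISION
Constraint 2 (V < Y) on D(V)={4} D(Y)={1,2,4,6}: Y {1,2,4,6}->{6} => REVISION
Constraint 3 (Y != V) on D(Y)={6} D(V)={4}: no change => not a revision
Constraint 4 (V + U = X) on D(V)={4} D(U)={1} D(X)={3}: V {4}->{}; U {1}->{}; X {3}->{} => REVISION
Total revisions = 3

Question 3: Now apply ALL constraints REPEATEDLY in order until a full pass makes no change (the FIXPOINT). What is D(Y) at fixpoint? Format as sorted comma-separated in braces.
Answer: {}

Derivation:
pass 0 (initial): D(Y)={1,2,4,6}
pass 1: U {1,4,5}->{}; V {1,2,4}->{}; X {3,4,5,6}->{}; Y {1,2,4,6}->{6}
pass 2: Y {6}->{}
pass 3: no change
Fixpoint after 3 passes: D(Y) = {}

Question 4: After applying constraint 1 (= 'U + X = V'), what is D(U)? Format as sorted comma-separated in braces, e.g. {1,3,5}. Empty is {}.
Constraint 1 (U + X = V) on D(U)={1,4,5} D(X)={3,4,5,6} D(V)={1,2,4}: U {1,4,5}->{1}; X {3,4,5,6}->{3}; V {1,2,4}->{4}
So after constraint 1: D(U) = {1}

Answer: {1}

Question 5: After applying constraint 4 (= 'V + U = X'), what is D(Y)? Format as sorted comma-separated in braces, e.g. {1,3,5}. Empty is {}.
Answer: {6}

Derivation:
Constraint 1 (U + X = V) on D(U)={1,4,5} D(X)={3,4,5,6} D(V)={1,2,4}: U {1,4,5}->{1}; X {3,4,5,6}->{3}; V {1,2,4}->{4}
Constraint 2 (V < Y) on D(V)={4} D(Y)={1,2,4,6}: Y {1,2,4,6}->{6}
Constraint 3 (Y != V) on D(Y)={6} D(V)={4}: no change
Constraint 4 (V + U = X) on D(V)={4} D(U)={1} D(X)={3}: V {4}->{}; U {1}->{}; X {3}->{}
So after constraint 4: D(Y) = {6}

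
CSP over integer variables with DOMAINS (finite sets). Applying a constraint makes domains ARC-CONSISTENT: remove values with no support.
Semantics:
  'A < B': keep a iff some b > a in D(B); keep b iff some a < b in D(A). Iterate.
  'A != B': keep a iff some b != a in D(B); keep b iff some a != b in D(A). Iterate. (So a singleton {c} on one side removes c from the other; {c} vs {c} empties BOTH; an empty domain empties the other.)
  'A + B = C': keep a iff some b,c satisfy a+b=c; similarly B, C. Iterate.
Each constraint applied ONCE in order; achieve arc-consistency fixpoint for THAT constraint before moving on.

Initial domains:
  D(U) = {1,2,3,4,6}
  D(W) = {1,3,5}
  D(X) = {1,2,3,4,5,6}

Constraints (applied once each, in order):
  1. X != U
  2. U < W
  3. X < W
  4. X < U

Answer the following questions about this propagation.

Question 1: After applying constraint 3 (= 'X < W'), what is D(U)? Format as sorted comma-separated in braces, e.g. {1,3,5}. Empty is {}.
Constraint 1 (X != U) on D(X)={1,2,3,4,5,6} D(U)={1,2,3,4,6}: no change
Constraint 2 (U < W) on D(U)={1,2,3,4,6} D(W)={1,3,5}: U {1,2,3,4,6}->{1,2,3,4}; W {1,3,5}->{3,5}
Constraint 3 (X < W) on D(X)={1,2,3,4,5,6} D(W)={3,5}: X {1,2,3,4,5,6}->{1,2,3,4}
So after constraint 3: D(U) = {1,2,3,4}

Answer: {1,2,3,4}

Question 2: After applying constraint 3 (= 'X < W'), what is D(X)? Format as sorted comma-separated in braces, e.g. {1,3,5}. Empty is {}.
Constraint 1 (X != U) on D(X)={1,2,3,4,5,6} D(U)={1,2,3,4,6}: no change
Constraint 2 (U < W) on D(U)={1,2,3,4,6} D(W)={1,3,5}: U {1,2,3,4,6}->{1,2,3,4}; W {1,3,5}->{3,5}
Constraint 3 (X < W) on D(X)={1,2,3,4,5,6} D(W)={3,5}: X {1,2,3,4,5,6}->{1,2,3,4}
So after constraint 3: D(X) = {1,2,3,4}

Answer: {1,2,3,4}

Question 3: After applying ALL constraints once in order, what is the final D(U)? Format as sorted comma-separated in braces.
Constraint 1 (X != U) on D(X)={1,2,3,4,5,6} D(U)={1,2,3,4,6}: no change
Constraint 2 (U < W) on D(U)={1,2,3,4,6} D(W)={1,3,5}: U {1,2,3,4,6}->{1,2,3,4}; W {1,3,5}->{3,5}
Constraint 3 (X < W) on D(X)={1,2,3,4,5,6} D(W)={3,5}: X {1,2,3,4,5,6}->{1,2,3,4}
Constraint 4 (X < U) on D(X)={1,2,3,4} D(U)={1,2,3,4}: X {1,2,3,4}->{1,2,3}; U {1,2,3,4}->{2,3,4}
So after all 4 constraints: D(U) = {2,3,4}

Answer: {2,3,4}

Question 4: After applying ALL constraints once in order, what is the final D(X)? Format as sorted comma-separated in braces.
Constraint 1 (X != U) on D(X)={1,2,3,4,5,6} D(U)={1,2,3,4,6}: no change
Constraint 2 (U < W) on D(U)={1,2,3,4,6} D(W)={1,3,5}: U {1,2,3,4,6}->{1,2,3,4}; W {1,3,5}->{3,5}
Constraint 3 (X < W) on D(X)={1,2,3,4,5,6} D(W)={3,5}: X {1,2,3,4,5,6}->{1,2,3,4}
Constraint 4 (X < U) on D(X)={1,2,3,4} D(U)={1,2,3,4}: X {1,2,3,4}->{1,2,3}; U {1,2,3,4}->{2,3,4}
So after all 4 constraints: D(X) = {1,2,3}

Answer: {1,2,3}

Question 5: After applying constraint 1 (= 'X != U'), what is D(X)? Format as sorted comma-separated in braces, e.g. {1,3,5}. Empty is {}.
Constraint 1 (X != U) on D(X)={1,2,3,4,5,6} D(U)={1,2,3,4,6}: no change
So after constraint 1: D(X) = {1,2,3,4,5,6}

Answer: {1,2,3,4,5,6}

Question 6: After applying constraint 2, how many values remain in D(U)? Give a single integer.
Constraint 1 (X != U) on D(X)={1,2,3,4,5,6} D(U)={1,2,3,4,6}: no change
Constraint 2 (U < W) on D(U)={1,2,3,4,6} D(W)={1,3,5}: U {1,2,3,4,6}->{1,2,3,4}; W {1,3,5}->{3,5}
So after constraint 2: D(U)={1,2,3,4}, size = 4

Answer: 4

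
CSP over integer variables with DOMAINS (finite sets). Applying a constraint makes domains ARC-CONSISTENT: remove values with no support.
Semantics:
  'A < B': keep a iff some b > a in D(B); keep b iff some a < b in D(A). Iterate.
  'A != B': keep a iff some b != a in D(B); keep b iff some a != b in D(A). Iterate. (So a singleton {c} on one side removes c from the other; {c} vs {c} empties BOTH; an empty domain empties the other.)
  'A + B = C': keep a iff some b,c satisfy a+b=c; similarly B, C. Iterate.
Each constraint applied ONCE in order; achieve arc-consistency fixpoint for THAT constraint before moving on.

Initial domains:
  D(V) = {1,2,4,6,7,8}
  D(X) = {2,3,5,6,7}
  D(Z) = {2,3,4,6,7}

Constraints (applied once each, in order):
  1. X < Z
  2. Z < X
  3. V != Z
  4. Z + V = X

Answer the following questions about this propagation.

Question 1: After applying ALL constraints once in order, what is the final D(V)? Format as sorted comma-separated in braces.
Answer: {1,2}

Derivation:
Constraint 1 (X < Z) on D(X)={2,3,5,6,7} D(Z)={2,3,4,6,7}: X {2,3,5,6,7}->{2,3,5,6}; Z {2,3,4,6,7}->{3,4,6,7}
Constraint 2 (Z < X) on D(Z)={3,4,6,7} D(X)={2,3,5,6}: Z {3,4,6,7}->{3,4}; X {2,3,5,6}->{5,6}
Constraint 3 (V != Z) on D(V)={1,2,4,6,7,8} D(Z)={3,4}: no change
Constraint 4 (Z + V = X) on D(Z)={3,4} D(V)={1,2,4,6,7,8} D(X)={5,6}: V {1,2,4,6,7,8}->{1,2}
So after all 4 constraints: D(V) = {1,2}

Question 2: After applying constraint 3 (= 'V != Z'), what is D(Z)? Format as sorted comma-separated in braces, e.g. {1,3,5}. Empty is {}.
Answer: {3,4}

Derivation:
Constraint 1 (X < Z) on D(X)={2,3,5,6,7} D(Z)={2,3,4,6,7}: X {2,3,5,6,7}->{2,3,5,6}; Z {2,3,4,6,7}->{3,4,6,7}
Constraint 2 (Z < X) on D(Z)={3,4,6,7} D(X)={2,3,5,6}: Z {3,4,6,7}->{3,4}; X {2,3,5,6}->{5,6}
Constraint 3 (V != Z) on D(V)={1,2,4,6,7,8} D(Z)={3,4}: no change
So after constraint 3: D(Z) = {3,4}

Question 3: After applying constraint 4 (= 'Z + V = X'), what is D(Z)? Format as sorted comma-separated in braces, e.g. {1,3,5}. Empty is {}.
Answer: {3,4}

Derivation:
Constraint 1 (X < Z) on D(X)={2,3,5,6,7} D(Z)={2,3,4,6,7}: X {2,3,5,6,7}->{2,3,5,6}; Z {2,3,4,6,7}->{3,4,6,7}
Constraint 2 (Z < X) on D(Z)={3,4,6,7} D(X)={2,3,5,6}: Z {3,4,6,7}->{3,4}; X {2,3,5,6}->{5,6}
Constraint 3 (V != Z) on D(V)={1,2,4,6,7,8} D(Z)={3,4}: no change
Constraint 4 (Z + V = X) on D(Z)={3,4} D(V)={1,2,4,6,7,8} D(X)={5,6}: V {1,2,4,6,7,8}->{1,2}
So after constraint 4: D(Z) = {3,4}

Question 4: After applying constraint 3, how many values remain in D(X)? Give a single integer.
Answer: 2

Derivation:
Constraint 1 (X < Z) on D(X)={2,3,5,6,7} D(Z)={2,3,4,6,7}: X {2,3,5,6,7}->{2,3,5,6}; Z {2,3,4,6,7}->{3,4,6,7}
Constraint 2 (Z < X) on D(Z)={3,4,6,7} D(X)={2,3,5,6}: Z {3,4,6,7}->{3,4}; X {2,3,5,6}->{5,6}
Constraint 3 (V != Z) on D(V)={1,2,4,6,7,8} D(Z)={3,4}: no change
So after constraint 3: D(X)={5,6}, size = 2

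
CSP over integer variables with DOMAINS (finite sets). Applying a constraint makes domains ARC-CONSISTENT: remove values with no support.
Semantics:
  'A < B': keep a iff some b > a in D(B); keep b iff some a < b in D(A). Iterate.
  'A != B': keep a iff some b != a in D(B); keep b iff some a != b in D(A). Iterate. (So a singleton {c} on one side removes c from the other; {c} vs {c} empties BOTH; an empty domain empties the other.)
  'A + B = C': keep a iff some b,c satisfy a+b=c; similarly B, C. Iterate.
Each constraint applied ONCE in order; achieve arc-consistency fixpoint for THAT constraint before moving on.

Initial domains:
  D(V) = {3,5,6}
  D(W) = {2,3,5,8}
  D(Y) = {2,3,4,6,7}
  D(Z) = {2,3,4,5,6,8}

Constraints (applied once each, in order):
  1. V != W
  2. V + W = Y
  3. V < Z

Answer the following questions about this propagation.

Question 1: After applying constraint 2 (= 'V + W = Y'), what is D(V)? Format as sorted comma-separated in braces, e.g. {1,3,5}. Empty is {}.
Constraint 1 (V != W) on D(V)={3,5,6} D(W)={2,3,5,8}: no change
Constraint 2 (V + W = Y) on D(V)={3,5,6} D(W)={2,3,5,8} D(Y)={2,3,4,6,7}: V {3,5,6}->{3,5}; W {2,3,5,8}->{2,3}; Y {2,3,4,6,7}->{6,7}
So after constraint 2: D(V) = {3,5}

Answer: {3,5}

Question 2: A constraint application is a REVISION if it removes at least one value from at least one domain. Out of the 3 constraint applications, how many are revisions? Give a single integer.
Constraint 1 (V != W) on D(V)={3,5,6} D(W)={2,3,5,8}: no change => not a revision
Constraint 2 (V + W = Y) on D(V)={3,5,6} D(W)={2,3,5,8} D(Y)={2,3,4,6,7}: V {3,5,6}->{3,5}; W {2,3,5,8}->{2,3}; Y {2,3,4,6,7}->{6,7} => REVISION
Constraint 3 (V < Z) on D(V)={3,5} D(Z)={2,3,4,5,6,8}: Z {2,3,4,5,6,8}->{4,5,6,8} => REVISION
Total revisions = 2

Answer: 2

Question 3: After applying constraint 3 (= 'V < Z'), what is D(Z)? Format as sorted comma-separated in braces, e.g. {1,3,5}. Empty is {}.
Constraint 1 (V != W) on D(V)={3,5,6} D(W)={2,3,5,8}: no change
Constraint 2 (V + W = Y) on D(V)={3,5,6} D(W)={2,3,5,8} D(Y)={2,3,4,6,7}: V {3,5,6}->{3,5}; W {2,3,5,8}->{2,3}; Y {2,3,4,6,7}->{6,7}
Constraint 3 (V < Z) on D(V)={3,5} D(Z)={2,3,4,5,6,8}: Z {2,3,4,5,6,8}->{4,5,6,8}
So after constraint 3: D(Z) = {4,5,6,8}

Answer: {4,5,6,8}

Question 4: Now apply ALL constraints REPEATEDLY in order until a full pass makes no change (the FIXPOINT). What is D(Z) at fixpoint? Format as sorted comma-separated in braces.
pass 0 (initial): D(Z)={2,3,4,5,6,8}
pass 1: V {3,5,6}->{3,5}; W {2,3,5,8}->{2,3}; Y {2,3,4,6,7}->{6,7}; Z {2,3,4,5,6,8}->{4,5,6,8}
pass 2: no change
Fixpoint after 2 passes: D(Z) = {4,5,6,8}

Answer: {4,5,6,8}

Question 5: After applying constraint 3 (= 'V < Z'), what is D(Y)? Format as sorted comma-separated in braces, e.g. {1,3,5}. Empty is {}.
Constraint 1 (V != W) on D(V)={3,5,6} D(W)={2,3,5,8}: no change
Constraint 2 (V + W = Y) on D(V)={3,5,6} D(W)={2,3,5,8} D(Y)={2,3,4,6,7}: V {3,5,6}->{3,5}; W {2,3,5,8}->{2,3}; Y {2,3,4,6,7}->{6,7}
Constraint 3 (V < Z) on D(V)={3,5} D(Z)={2,3,4,5,6,8}: Z {2,3,4,5,6,8}->{4,5,6,8}
So after constraint 3: D(Y) = {6,7}

Answer: {6,7}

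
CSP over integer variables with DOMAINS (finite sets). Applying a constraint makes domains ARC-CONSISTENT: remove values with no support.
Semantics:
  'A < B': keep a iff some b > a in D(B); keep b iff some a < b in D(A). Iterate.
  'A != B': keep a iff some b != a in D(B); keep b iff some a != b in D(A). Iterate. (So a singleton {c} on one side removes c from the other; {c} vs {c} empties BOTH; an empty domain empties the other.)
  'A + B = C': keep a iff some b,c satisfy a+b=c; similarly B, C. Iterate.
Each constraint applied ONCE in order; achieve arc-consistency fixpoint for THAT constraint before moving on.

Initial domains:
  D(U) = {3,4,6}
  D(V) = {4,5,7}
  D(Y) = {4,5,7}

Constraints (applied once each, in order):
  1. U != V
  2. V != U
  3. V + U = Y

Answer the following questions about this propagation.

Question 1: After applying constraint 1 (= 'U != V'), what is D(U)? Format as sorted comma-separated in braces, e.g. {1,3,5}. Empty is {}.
Constraint 1 (U != V) on D(U)={3,4,6} D(V)={4,5,7}: no change
So after constraint 1: D(U) = {3,4,6}

Answer: {3,4,6}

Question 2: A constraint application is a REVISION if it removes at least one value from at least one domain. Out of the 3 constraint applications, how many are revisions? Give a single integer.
Constraint 1 (U != V) on D(U)={3,4,6} D(V)={4,5,7}: no change => not a revision
Constraint 2 (V != U) on D(V)={4,5,7} D(U)={3,4,6}: no change => not a revision
Constraint 3 (V + U = Y) on D(V)={4,5,7} D(U)={3,4,6} D(Y)={4,5,7}: V {4,5,7}->{4}; U {3,4,6}->{3}; Y {4,5,7}->{7} => REVISION
Total revisions = 1

Answer: 1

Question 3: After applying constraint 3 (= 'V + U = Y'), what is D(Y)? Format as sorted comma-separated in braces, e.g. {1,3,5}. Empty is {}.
Constraint 1 (U != V) on D(U)={3,4,6} D(V)={4,5,7}: no change
Constraint 2 (V != U) on D(V)={4,5,7} D(U)={3,4,6}: no change
Constraint 3 (V + U = Y) on D(V)={4,5,7} D(U)={3,4,6} D(Y)={4,5,7}: V {4,5,7}->{4}; U {3,4,6}->{3}; Y {4,5,7}->{7}
So after constraint 3: D(Y) = {7}

Answer: {7}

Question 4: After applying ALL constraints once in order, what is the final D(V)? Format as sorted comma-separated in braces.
Answer: {4}

Derivation:
Constraint 1 (U != V) on D(U)={3,4,6} D(V)={4,5,7}: no change
Constraint 2 (V != U) on D(V)={4,5,7} D(U)={3,4,6}: no change
Constraint 3 (V + U = Y) on D(V)={4,5,7} D(U)={3,4,6} D(Y)={4,5,7}: V {4,5,7}->{4}; U {3,4,6}->{3}; Y {4,5,7}->{7}
So after all 3 constraints: D(V) = {4}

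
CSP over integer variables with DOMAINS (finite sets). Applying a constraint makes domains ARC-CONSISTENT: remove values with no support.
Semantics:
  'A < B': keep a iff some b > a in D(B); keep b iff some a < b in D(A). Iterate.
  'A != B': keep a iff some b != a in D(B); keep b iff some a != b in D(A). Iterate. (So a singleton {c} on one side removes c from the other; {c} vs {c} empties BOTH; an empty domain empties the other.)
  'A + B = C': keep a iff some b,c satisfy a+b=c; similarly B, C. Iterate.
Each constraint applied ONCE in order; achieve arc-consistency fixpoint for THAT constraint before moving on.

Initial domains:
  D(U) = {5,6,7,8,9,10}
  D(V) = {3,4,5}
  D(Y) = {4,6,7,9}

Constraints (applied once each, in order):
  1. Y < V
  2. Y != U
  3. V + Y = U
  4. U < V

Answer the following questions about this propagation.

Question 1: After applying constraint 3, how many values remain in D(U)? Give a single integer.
Answer: 1

Derivation:
Constraint 1 (Y < V) on D(Y)={4,6,7,9} D(V)={3,4,5}: Y {4,6,7,9}->{4}; V {3,4,5}->{5}
Constraint 2 (Y != U) on D(Y)={4} D(U)={5,6,7,8,9,10}: no change
Constraint 3 (V + Y = U) on D(V)={5} D(Y)={4} D(U)={5,6,7,8,9,10}: U {5,6,7,8,9,10}->{9}
So after constraint 3: D(U)={9}, size = 1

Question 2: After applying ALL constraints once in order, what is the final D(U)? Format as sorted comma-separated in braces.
Answer: {}

Derivation:
Constraint 1 (Y < V) on D(Y)={4,6,7,9} D(V)={3,4,5}: Y {4,6,7,9}->{4}; V {3,4,5}->{5}
Constraint 2 (Y != U) on D(Y)={4} D(U)={5,6,7,8,9,10}: no change
Constraint 3 (V + Y = U) on D(V)={5} D(Y)={4} D(U)={5,6,7,8,9,10}: U {5,6,7,8,9,10}->{9}
Constraint 4 (U < V) on D(U)={9} D(V)={5}: U {9}->{}; V {5}->{}
So after all 4 constraints: D(U) = {}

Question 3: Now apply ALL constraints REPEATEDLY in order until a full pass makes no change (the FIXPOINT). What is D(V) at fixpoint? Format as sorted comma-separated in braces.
Answer: {}

Derivation:
pass 0 (initial): D(V)={3,4,5}
pass 1: U {5,6,7,8,9,10}->{}; V {3,4,5}->{}; Y {4,6,7,9}->{4}
pass 2: Y {4}->{}
pass 3: no change
Fixpoint after 3 passes: D(V) = {}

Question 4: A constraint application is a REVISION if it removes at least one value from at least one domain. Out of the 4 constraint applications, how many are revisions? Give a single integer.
Answer: 3

Derivation:
Constraint 1 (Y < V) on D(Y)={4,6,7,9} D(V)={3,4,5}: Y {4,6,7,9}->{4}; V {3,4,5}->{5} => REVISION
Constraint 2 (Y != U) on D(Y)={4} D(U)={5,6,7,8,9,10}: no change => not a revision
Constraint 3 (V + Y = U) on D(V)={5} D(Y)={4} D(U)={5,6,7,8,9,10}: U {5,6,7,8,9,10}->{9} => REVISION
Constraint 4 (U < V) on D(U)={9} D(V)={5}: U {9}->{}; V {5}->{} => REVISION
Total revisions = 3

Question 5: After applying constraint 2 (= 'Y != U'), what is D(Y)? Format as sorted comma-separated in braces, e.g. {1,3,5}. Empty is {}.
Constraint 1 (Y < V) on D(Y)={4,6,7,9} D(V)={3,4,5}: Y {4,6,7,9}->{4}; V {3,4,5}->{5}
Constraint 2 (Y != U) on D(Y)={4} D(U)={5,6,7,8,9,10}: no change
So after constraint 2: D(Y) = {4}

Answer: {4}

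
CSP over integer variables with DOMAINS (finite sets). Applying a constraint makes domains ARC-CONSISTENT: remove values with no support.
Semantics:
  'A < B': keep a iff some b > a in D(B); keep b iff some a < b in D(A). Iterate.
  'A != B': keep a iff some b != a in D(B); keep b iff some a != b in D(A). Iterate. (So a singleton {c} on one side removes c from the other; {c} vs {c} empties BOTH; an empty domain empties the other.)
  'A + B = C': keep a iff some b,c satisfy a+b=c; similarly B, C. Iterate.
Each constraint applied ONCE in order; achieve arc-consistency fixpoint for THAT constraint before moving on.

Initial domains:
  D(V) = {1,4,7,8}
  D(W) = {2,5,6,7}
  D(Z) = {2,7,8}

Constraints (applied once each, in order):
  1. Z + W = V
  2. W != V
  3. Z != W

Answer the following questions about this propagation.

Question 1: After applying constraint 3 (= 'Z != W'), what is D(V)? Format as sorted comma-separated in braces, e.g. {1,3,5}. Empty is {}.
Answer: {4,7,8}

Derivation:
Constraint 1 (Z + W = V) on D(Z)={2,7,8} D(W)={2,5,6,7} D(V)={1,4,7,8}: Z {2,7,8}->{2}; W {2,5,6,7}->{2,5,6}; V {1,4,7,8}->{4,7,8}
Constraint 2 (W != V) on D(W)={2,5,6} D(V)={4,7,8}: no change
Constraint 3 (Z != W) on D(Z)={2} D(W)={2,5,6}: W {2,5,6}->{5,6}
So after constraint 3: D(V) = {4,7,8}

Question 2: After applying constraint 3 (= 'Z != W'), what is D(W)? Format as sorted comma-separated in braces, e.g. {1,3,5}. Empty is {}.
Constraint 1 (Z + W = V) on D(Z)={2,7,8} D(W)={2,5,6,7} D(V)={1,4,7,8}: Z {2,7,8}->{2}; W {2,5,6,7}->{2,5,6}; V {1,4,7,8}->{4,7,8}
Constraint 2 (W != V) on D(W)={2,5,6} D(V)={4,7,8}: no change
Constraint 3 (Z != W) on D(Z)={2} D(W)={2,5,6}: W {2,5,6}->{5,6}
So after constraint 3: D(W) = {5,6}

Answer: {5,6}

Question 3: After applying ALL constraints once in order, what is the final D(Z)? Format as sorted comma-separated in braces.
Constraint 1 (Z + W = V) on D(Z)={2,7,8} D(W)={2,5,6,7} D(V)={1,4,7,8}: Z {2,7,8}->{2}; W {2,5,6,7}->{2,5,6}; V {1,4,7,8}->{4,7,8}
Constraint 2 (W != V) on D(W)={2,5,6} D(V)={4,7,8}: no change
Constraint 3 (Z != W) on D(Z)={2} D(W)={2,5,6}: W {2,5,6}->{5,6}
So after all 3 constraints: D(Z) = {2}

Answer: {2}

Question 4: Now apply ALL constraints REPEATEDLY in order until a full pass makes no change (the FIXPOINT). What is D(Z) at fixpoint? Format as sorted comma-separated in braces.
pass 0 (initial): D(Z)={2,7,8}
pass 1: V {1,4,7,8}->{4,7,8}; W {2,5,6,7}->{5,6}; Z {2,7,8}->{2}
pass 2: V {4,7,8}->{7,8}
pass 3: no change
Fixpoint after 3 passes: D(Z) = {2}

Answer: {2}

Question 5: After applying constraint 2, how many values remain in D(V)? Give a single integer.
Constraint 1 (Z + W = V) on D(Z)={2,7,8} D(W)={2,5,6,7} D(V)={1,4,7,8}: Z {2,7,8}->{2}; W {2,5,6,7}->{2,5,6}; V {1,4,7,8}->{4,7,8}
Constraint 2 (W != V) on D(W)={2,5,6} D(V)={4,7,8}: no change
So after constraint 2: D(V)={4,7,8}, size = 3

Answer: 3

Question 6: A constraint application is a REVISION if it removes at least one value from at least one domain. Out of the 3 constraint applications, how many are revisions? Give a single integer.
Constraint 1 (Z + W = V) on D(Z)={2,7,8} D(W)={2,5,6,7} D(V)={1,4,7,8}: Z {2,7,8}->{2}; W {2,5,6,7}->{2,5,6}; V {1,4,7,8}->{4,7,8} => REVISION
Constraint 2 (W != V) on D(W)={2,5,6} D(V)={4,7,8}: no change => not a revision
Constraint 3 (Z != W) on D(Z)={2} D(W)={2,5,6}: W {2,5,6}->{5,6} => REVISION
Total revisions = 2

Answer: 2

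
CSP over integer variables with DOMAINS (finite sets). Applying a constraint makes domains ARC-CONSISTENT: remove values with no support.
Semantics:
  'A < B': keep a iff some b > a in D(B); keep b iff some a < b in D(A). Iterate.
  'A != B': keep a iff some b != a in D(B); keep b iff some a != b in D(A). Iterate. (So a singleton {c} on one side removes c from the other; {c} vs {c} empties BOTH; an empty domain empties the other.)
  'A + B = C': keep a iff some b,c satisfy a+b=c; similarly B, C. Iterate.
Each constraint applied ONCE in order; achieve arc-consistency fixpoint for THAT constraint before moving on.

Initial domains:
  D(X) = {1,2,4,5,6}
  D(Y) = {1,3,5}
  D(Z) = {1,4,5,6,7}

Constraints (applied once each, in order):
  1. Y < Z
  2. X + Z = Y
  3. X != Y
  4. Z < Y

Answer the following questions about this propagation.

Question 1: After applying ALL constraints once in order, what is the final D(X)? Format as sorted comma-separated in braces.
Constraint 1 (Y < Z) on D(Y)={1,3,5} D(Z)={1,4,5,6,7}: Z {1,4,5,6,7}->{4,5,6,7}
Constraint 2 (X + Z = Y) on D(X)={1,2,4,5,6} D(Z)={4,5,6,7} D(Y)={1,3,5}: X {1,2,4,5,6}->{1}; Z {4,5,6,7}->{4}; Y {1,3,5}->{5}
Constraint 3 (X != Y) on D(X)={1} D(Y)={5}: no change
Constraint 4 (Z < Y) on D(Z)={4} D(Y)={5}: no change
So after all 4 constraints: D(X) = {1}

Answer: {1}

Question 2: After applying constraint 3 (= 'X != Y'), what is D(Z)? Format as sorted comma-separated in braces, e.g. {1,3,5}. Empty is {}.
Answer: {4}

Derivation:
Constraint 1 (Y < Z) on D(Y)={1,3,5} D(Z)={1,4,5,6,7}: Z {1,4,5,6,7}->{4,5,6,7}
Constraint 2 (X + Z = Y) on D(X)={1,2,4,5,6} D(Z)={4,5,6,7} D(Y)={1,3,5}: X {1,2,4,5,6}->{1}; Z {4,5,6,7}->{4}; Y {1,3,5}->{5}
Constraint 3 (X != Y) on D(X)={1} D(Y)={5}: no change
So after constraint 3: D(Z) = {4}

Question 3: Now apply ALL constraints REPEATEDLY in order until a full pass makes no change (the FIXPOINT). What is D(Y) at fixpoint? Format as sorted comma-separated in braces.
Answer: {}

Derivation:
pass 0 (initial): D(Y)={1,3,5}
pass 1: X {1,2,4,5,6}->{1}; Y {1,3,5}->{5}; Z {1,4,5,6,7}->{4}
pass 2: X {1}->{}; Y {5}->{}; Z {4}->{}
pass 3: no change
Fixpoint after 3 passes: D(Y) = {}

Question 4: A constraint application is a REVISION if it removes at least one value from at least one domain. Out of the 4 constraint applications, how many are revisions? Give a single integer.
Constraint 1 (Y < Z) on D(Y)={1,3,5} D(Z)={1,4,5,6,7}: Z {1,4,5,6,7}->{4,5,6,7} => REVISION
Constraint 2 (X + Z = Y) on D(X)={1,2,4,5,6} D(Z)={4,5,6,7} D(Y)={1,3,5}: X {1,2,4,5,6}->{1}; Z {4,5,6,7}->{4}; Y {1,3,5}->{5} => REVISION
Constraint 3 (X != Y) on D(X)={1} D(Y)={5}: no change => not a revision
Constraint 4 (Z < Y) on D(Z)={4} D(Y)={5}: no change => not a revision
Total revisions = 2

Answer: 2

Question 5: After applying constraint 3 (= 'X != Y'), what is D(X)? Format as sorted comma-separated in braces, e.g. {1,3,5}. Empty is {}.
Answer: {1}

Derivation:
Constraint 1 (Y < Z) on D(Y)={1,3,5} D(Z)={1,4,5,6,7}: Z {1,4,5,6,7}->{4,5,6,7}
Constraint 2 (X + Z = Y) on D(X)={1,2,4,5,6} D(Z)={4,5,6,7} D(Y)={1,3,5}: X {1,2,4,5,6}->{1}; Z {4,5,6,7}->{4}; Y {1,3,5}->{5}
Constraint 3 (X != Y) on D(X)={1} D(Y)={5}: no change
So after constraint 3: D(X) = {1}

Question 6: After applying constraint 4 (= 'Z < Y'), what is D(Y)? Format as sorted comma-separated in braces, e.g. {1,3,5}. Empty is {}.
Constraint 1 (Y < Z) on D(Y)={1,3,5} D(Z)={1,4,5,6,7}: Z {1,4,5,6,7}->{4,5,6,7}
Constraint 2 (X + Z = Y) on D(X)={1,2,4,5,6} D(Z)={4,5,6,7} D(Y)={1,3,5}: X {1,2,4,5,6}->{1}; Z {4,5,6,7}->{4}; Y {1,3,5}->{5}
Constraint 3 (X != Y) on D(X)={1} D(Y)={5}: no change
Constraint 4 (Z < Y) on D(Z)={4} D(Y)={5}: no change
So after constraint 4: D(Y) = {5}

Answer: {5}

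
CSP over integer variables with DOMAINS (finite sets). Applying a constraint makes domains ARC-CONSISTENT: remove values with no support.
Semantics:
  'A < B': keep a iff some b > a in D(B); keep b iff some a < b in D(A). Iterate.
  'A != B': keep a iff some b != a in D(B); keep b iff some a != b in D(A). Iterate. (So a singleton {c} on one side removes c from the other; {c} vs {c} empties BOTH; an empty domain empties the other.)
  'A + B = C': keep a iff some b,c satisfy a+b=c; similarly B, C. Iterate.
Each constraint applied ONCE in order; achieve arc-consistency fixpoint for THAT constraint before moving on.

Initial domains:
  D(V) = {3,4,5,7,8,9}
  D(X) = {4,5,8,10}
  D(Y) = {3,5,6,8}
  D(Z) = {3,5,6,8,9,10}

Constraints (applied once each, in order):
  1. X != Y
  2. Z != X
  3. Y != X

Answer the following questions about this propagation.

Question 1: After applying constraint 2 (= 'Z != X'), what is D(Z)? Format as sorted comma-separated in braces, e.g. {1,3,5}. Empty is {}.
Answer: {3,5,6,8,9,10}

Derivation:
Constraint 1 (X != Y) on D(X)={4,5,8,10} D(Y)={3,5,6,8}: no change
Constraint 2 (Z != X) on D(Z)={3,5,6,8,9,10} D(X)={4,5,8,10}: no change
So after constraint 2: D(Z) = {3,5,6,8,9,10}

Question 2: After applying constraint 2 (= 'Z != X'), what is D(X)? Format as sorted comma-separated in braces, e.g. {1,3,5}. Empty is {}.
Answer: {4,5,8,10}

Derivation:
Constraint 1 (X != Y) on D(X)={4,5,8,10} D(Y)={3,5,6,8}: no change
Constraint 2 (Z != X) on D(Z)={3,5,6,8,9,10} D(X)={4,5,8,10}: no change
So after constraint 2: D(X) = {4,5,8,10}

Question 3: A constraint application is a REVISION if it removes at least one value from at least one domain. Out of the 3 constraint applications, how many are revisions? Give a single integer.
Answer: 0

Derivation:
Constraint 1 (X != Y) on D(X)={4,5,8,10} D(Y)={3,5,6,8}: no change => not a revision
Constraint 2 (Z != X) on D(Z)={3,5,6,8,9,10} D(X)={4,5,8,10}: no change => not a revision
Constraint 3 (Y != X) on D(Y)={3,5,6,8} D(X)={4,5,8,10}: no change => not a revision
Total revisions = 0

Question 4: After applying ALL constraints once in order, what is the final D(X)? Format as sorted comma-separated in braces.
Answer: {4,5,8,10}

Derivation:
Constraint 1 (X != Y) on D(X)={4,5,8,10} D(Y)={3,5,6,8}: no change
Constraint 2 (Z != X) on D(Z)={3,5,6,8,9,10} D(X)={4,5,8,10}: no change
Constraint 3 (Y != X) on D(Y)={3,5,6,8} D(X)={4,5,8,10}: no change
So after all 3 constraints: D(X) = {4,5,8,10}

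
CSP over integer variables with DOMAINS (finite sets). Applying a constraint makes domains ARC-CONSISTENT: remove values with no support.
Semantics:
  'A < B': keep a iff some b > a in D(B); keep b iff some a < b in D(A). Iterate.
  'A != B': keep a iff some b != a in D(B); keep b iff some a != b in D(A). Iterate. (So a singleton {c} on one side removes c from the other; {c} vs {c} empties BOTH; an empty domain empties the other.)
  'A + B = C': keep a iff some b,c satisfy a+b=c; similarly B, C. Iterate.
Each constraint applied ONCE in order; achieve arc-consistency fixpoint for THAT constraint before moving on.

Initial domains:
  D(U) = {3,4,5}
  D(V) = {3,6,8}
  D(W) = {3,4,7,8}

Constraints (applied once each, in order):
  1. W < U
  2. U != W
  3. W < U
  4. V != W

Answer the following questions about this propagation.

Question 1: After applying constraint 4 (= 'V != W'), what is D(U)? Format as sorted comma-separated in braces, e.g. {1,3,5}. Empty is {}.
Constraint 1 (W < U) on D(W)={3,4,7,8} D(U)={3,4,5}: W {3,4,7,8}->{3,4}; U {3,4,5}->{4,5}
Constraint 2 (U != W) on D(U)={4,5} D(W)={3,4}: no change
Constraint 3 (W < U) on D(W)={3,4} D(U)={4,5}: no change
Constraint 4 (V != W) on D(V)={3,6,8} D(W)={3,4}: no change
So after constraint 4: D(U) = {4,5}

Answer: {4,5}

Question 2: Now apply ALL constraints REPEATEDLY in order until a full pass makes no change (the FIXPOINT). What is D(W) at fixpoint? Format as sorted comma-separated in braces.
pass 0 (initial): D(W)={3,4,7,8}
pass 1: U {3,4,5}->{4,5}; W {3,4,7,8}->{3,4}
pass 2: no change
Fixpoint after 2 passes: D(W) = {3,4}

Answer: {3,4}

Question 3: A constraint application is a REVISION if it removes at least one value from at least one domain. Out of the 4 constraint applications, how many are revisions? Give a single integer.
Constraint 1 (W < U) on D(W)={3,4,7,8} D(U)={3,4,5}: W {3,4,7,8}->{3,4}; U {3,4,5}->{4,5} => REVISION
Constraint 2 (U != W) on D(U)={4,5} D(W)={3,4}: no change => not a revision
Constraint 3 (W < U) on D(W)={3,4} D(U)={4,5}: no change => not a revision
Constraint 4 (V != W) on D(V)={3,6,8} D(W)={3,4}: no change => not a revision
Total revisions = 1

Answer: 1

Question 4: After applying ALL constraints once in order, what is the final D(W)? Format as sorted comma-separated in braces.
Answer: {3,4}

Derivation:
Constraint 1 (W < U) on D(W)={3,4,7,8} D(U)={3,4,5}: W {3,4,7,8}->{3,4}; U {3,4,5}->{4,5}
Constraint 2 (U != W) on D(U)={4,5} D(W)={3,4}: no change
Constraint 3 (W < U) on D(W)={3,4} D(U)={4,5}: no change
Constraint 4 (V != W) on D(V)={3,6,8} D(W)={3,4}: no change
So after all 4 constraints: D(W) = {3,4}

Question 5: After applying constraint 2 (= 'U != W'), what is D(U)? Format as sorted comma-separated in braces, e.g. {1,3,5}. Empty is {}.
Answer: {4,5}

Derivation:
Constraint 1 (W < U) on D(W)={3,4,7,8} D(U)={3,4,5}: W {3,4,7,8}->{3,4}; U {3,4,5}->{4,5}
Constraint 2 (U != W) on D(U)={4,5} D(W)={3,4}: no change
So after constraint 2: D(U) = {4,5}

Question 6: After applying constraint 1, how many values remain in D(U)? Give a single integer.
Constraint 1 (W < U) on D(W)={3,4,7,8} D(U)={3,4,5}: W {3,4,7,8}->{3,4}; U {3,4,5}->{4,5}
So after constraint 1: D(U)={4,5}, size = 2

Answer: 2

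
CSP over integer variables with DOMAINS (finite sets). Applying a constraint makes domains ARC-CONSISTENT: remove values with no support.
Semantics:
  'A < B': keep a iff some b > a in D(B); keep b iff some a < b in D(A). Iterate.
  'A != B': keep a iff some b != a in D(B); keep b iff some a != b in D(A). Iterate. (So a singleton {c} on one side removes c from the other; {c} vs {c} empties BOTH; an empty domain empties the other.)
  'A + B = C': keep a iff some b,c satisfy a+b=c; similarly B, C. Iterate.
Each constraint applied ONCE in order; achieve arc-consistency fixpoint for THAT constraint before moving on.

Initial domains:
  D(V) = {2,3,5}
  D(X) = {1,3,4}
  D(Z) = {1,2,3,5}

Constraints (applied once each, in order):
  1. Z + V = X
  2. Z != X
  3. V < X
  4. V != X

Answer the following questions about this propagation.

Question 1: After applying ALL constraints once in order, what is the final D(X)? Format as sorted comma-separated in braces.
Answer: {3,4}

Derivation:
Constraint 1 (Z + V = X) on D(Z)={1,2,3,5} D(V)={2,3,5} D(X)={1,3,4}: Z {1,2,3,5}->{1,2}; V {2,3,5}->{2,3}; X {1,3,4}->{3,4}
Constraint 2 (Z != X) on D(Z)={1,2} D(X)={3,4}: no change
Constraint 3 (V < X) on D(V)={2,3} D(X)={3,4}: no change
Constraint 4 (V != X) on D(V)={2,3} D(X)={3,4}: no change
So after all 4 constraints: D(X) = {3,4}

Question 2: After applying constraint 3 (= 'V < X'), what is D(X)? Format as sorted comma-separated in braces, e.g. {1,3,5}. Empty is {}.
Answer: {3,4}

Derivation:
Constraint 1 (Z + V = X) on D(Z)={1,2,3,5} D(V)={2,3,5} D(X)={1,3,4}: Z {1,2,3,5}->{1,2}; V {2,3,5}->{2,3}; X {1,3,4}->{3,4}
Constraint 2 (Z != X) on D(Z)={1,2} D(X)={3,4}: no change
Constraint 3 (V < X) on D(V)={2,3} D(X)={3,4}: no change
So after constraint 3: D(X) = {3,4}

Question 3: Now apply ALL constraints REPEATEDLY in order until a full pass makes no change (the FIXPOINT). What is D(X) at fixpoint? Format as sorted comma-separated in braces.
pass 0 (initial): D(X)={1,3,4}
pass 1: V {2,3,5}->{2,3}; X {1,3,4}->{3,4}; Z {1,2,3,5}->{1,2}
pass 2: no change
Fixpoint after 2 passes: D(X) = {3,4}

Answer: {3,4}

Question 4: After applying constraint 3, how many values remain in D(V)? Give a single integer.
Constraint 1 (Z + V = X) on D(Z)={1,2,3,5} D(V)={2,3,5} D(X)={1,3,4}: Z {1,2,3,5}->{1,2}; V {2,3,5}->{2,3}; X {1,3,4}->{3,4}
Constraint 2 (Z != X) on D(Z)={1,2} D(X)={3,4}: no change
Constraint 3 (V < X) on D(V)={2,3} D(X)={3,4}: no change
So after constraint 3: D(V)={2,3}, size = 2

Answer: 2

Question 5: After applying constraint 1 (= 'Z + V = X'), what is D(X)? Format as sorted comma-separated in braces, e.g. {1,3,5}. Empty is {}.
Constraint 1 (Z + V = X) on D(Z)={1,2,3,5} D(V)={2,3,5} D(X)={1,3,4}: Z {1,2,3,5}->{1,2}; V {2,3,5}->{2,3}; X {1,3,4}->{3,4}
So after constraint 1: D(X) = {3,4}

Answer: {3,4}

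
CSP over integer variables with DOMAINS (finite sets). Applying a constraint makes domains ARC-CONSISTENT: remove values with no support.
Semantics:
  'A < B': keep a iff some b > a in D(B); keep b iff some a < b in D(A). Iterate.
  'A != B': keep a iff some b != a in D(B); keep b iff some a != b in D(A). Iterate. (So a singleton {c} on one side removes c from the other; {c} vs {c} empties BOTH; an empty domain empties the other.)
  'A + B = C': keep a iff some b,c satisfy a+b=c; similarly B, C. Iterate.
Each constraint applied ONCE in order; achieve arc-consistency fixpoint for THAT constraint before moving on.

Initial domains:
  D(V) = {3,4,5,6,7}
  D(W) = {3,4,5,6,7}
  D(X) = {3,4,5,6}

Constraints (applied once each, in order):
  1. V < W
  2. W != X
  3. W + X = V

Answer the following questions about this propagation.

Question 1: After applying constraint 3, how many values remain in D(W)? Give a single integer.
Answer: 0

Derivation:
Constraint 1 (V < W) on D(V)={3,4,5,6,7} D(W)={3,4,5,6,7}: V {3,4,5,6,7}->{3,4,5,6}; W {3,4,5,6,7}->{4,5,6,7}
Constraint 2 (W != X) on D(W)={4,5,6,7} D(X)={3,4,5,6}: no change
Constraint 3 (W + X = V) on D(W)={4,5,6,7} D(X)={3,4,5,6} D(V)={3,4,5,6}: W {4,5,6,7}->{}; X {3,4,5,6}->{}; V {3,4,5,6}->{}
So after constraint 3: D(W)={}, size = 0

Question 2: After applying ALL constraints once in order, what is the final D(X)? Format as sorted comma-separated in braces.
Answer: {}

Derivation:
Constraint 1 (V < W) on D(V)={3,4,5,6,7} D(W)={3,4,5,6,7}: V {3,4,5,6,7}->{3,4,5,6}; W {3,4,5,6,7}->{4,5,6,7}
Constraint 2 (W != X) on D(W)={4,5,6,7} D(X)={3,4,5,6}: no change
Constraint 3 (W + X = V) on D(W)={4,5,6,7} D(X)={3,4,5,6} D(V)={3,4,5,6}: W {4,5,6,7}->{}; X {3,4,5,6}->{}; V {3,4,5,6}->{}
So after all 3 constraints: D(X) = {}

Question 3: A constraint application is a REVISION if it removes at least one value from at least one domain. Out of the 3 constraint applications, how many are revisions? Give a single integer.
Constraint 1 (V < W) on D(V)={3,4,5,6,7} D(W)={3,4,5,6,7}: V {3,4,5,6,7}->{3,4,5,6}; W {3,4,5,6,7}->{4,5,6,7} => REVISION
Constraint 2 (W != X) on D(W)={4,5,6,7} D(X)={3,4,5,6}: no change => not a revision
Constraint 3 (W + X = V) on D(W)={4,5,6,7} D(X)={3,4,5,6} D(V)={3,4,5,6}: W {4,5,6,7}->{}; X {3,4,5,6}->{}; V {3,4,5,6}->{} => REVISION
Total revisions = 2

Answer: 2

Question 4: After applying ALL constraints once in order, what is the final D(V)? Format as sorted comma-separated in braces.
Answer: {}

Derivation:
Constraint 1 (V < W) on D(V)={3,4,5,6,7} D(W)={3,4,5,6,7}: V {3,4,5,6,7}->{3,4,5,6}; W {3,4,5,6,7}->{4,5,6,7}
Constraint 2 (W != X) on D(W)={4,5,6,7} D(X)={3,4,5,6}: no change
Constraint 3 (W + X = V) on D(W)={4,5,6,7} D(X)={3,4,5,6} D(V)={3,4,5,6}: W {4,5,6,7}->{}; X {3,4,5,6}->{}; V {3,4,5,6}->{}
So after all 3 constraints: D(V) = {}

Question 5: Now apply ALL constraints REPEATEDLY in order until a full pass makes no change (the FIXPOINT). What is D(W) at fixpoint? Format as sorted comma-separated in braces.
Answer: {}

Derivation:
pass 0 (initial): D(W)={3,4,5,6,7}
pass 1: V {3,4,5,6,7}->{}; W {3,4,5,6,7}->{}; X {3,4,5,6}->{}
pass 2: no change
Fixpoint after 2 passes: D(W) = {}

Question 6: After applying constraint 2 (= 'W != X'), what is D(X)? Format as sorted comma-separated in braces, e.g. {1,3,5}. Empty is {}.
Answer: {3,4,5,6}

Derivation:
Constraint 1 (V < W) on D(V)={3,4,5,6,7} D(W)={3,4,5,6,7}: V {3,4,5,6,7}->{3,4,5,6}; W {3,4,5,6,7}->{4,5,6,7}
Constraint 2 (W != X) on D(W)={4,5,6,7} D(X)={3,4,5,6}: no change
So after constraint 2: D(X) = {3,4,5,6}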